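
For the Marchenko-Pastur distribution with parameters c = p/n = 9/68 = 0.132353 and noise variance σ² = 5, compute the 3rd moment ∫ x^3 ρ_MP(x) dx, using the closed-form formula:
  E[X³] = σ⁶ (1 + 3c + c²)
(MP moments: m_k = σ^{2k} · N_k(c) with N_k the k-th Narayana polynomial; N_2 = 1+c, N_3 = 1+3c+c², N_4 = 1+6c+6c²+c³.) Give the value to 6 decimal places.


E[X³] = σ⁶ (1 + 3c + c²) (third MP moment). With σ² = 5 (so σ⁶ = 125) and c = 9/68 = 0.132353: E[X³] = 125 · (1 + 3·0.132353 + (0.132353)²) = 125 · 1.414576.

So E[X^3] = 176.822016.


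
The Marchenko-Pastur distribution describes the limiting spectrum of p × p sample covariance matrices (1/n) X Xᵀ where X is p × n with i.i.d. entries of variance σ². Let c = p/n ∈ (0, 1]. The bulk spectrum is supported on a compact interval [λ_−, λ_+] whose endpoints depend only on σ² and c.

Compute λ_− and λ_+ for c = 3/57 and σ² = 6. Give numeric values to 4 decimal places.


c = 3/57 = 0.052632; √c = 0.229416.
λ_− = σ² (1 − √c)² = 6 · (1 − 0.229416)² = 6 · (0.770584)² = 3.562801.
λ_+ = σ² (1 + √c)² = 6 · (1 + 0.229416)² = 6 · (1.229416)² = 9.068778.

Rounded to 4 decimal places: λ_− ≈ 3.5628, λ_+ ≈ 9.0688.


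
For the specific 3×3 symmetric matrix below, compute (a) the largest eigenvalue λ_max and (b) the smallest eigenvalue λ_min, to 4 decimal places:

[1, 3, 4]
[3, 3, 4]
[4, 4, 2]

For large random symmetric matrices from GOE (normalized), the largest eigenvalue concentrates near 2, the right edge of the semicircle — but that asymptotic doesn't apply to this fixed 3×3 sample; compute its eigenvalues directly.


Since M is real symmetric, all three eigenvalues are real; they are the roots of det(λI − M) = λ³ − (tr M) λ² + s λ − det M, where s is the sum of the principal 2×2 minors.
tr M = 1 + 3 + 2 = 6.
s = (1·3 − 3²) + (1·2 − 4²) + (3·2 − 4²) = -6 + (-14) + (-10) = -30.
det M (expand along row 1) = 1·(-10) − 3·(-10) + 4·0 = 20.
Characteristic polynomial: λ³ − 6λ² − 30λ − 20 = 0.
Substitute λ = y + (tr M)/3 = y + 2.000000 to remove the quadratic term: y³ + p·y + q = 0 with p = s − (tr M)²/3 = -42.000000 and q = −2(tr M)³/27 + (tr M)·s/3 − det M = -96.000000.
Three real roots ⇒ use the trigonometric (Viète) form: r = 2√(−p/3) = 7.483315, φ = arccos(3q/(p·r)) = arccos(0.916324) = 0.411994 rad.
y_k = r·cos(φ/3 − 2πk/3) for k = 0, 1, 2 gives y = 7.412858, -2.819216, -4.593643.
λ_k = y_k + 2.000000 gives λ = 9.4129, -0.8192, -2.5936 (check: the sum is 6.0000 = tr M).

Hence λ_max = 9.4129 and λ_min = -2.5936.


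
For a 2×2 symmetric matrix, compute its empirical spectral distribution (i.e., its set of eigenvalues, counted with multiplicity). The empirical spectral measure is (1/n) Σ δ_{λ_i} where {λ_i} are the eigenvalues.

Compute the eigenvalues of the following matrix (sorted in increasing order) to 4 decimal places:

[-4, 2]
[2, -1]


Since M is real symmetric, both eigenvalues are real; they are the roots of det(λI − M) = λ² − (tr M) λ + det M.
tr M = -4 + (-1) = -5.
det M = (-4)·(-1) − 2² = 4 − 4 = 0.
Characteristic polynomial: λ² + 5λ = 0.
Discriminant Δ = (tr M)² − 4·det M = 25 − 0 = 25; √Δ = 5.000000.
λ = (tr M ± √Δ)/2 = (-5 ± 5.000000)/2, giving (tr M − √Δ)/2 = -5.0000 and (tr M + √Δ)/2 = 0.0000.

Eigenvalues sorted in increasing order: [-5.0000, 0.0000].


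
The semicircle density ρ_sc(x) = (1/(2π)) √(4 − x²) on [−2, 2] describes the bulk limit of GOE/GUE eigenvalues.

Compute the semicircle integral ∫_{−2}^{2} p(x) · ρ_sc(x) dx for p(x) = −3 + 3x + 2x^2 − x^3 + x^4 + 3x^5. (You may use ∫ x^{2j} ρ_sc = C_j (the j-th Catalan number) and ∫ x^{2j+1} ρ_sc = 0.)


Write p(x) = Σ a_i x^i, split into monomials and integrate each against ρ_sc separately.
Using ∫ x^{2j} ρ_sc = C_j = (1/(j+1)) C(2j, j) (Catalan numbers) and ∫ x^{2j+1} ρ_sc = 0 (odd monomials vanish by symmetry):
  i = 0 (even): a_0 · C_{0} = -3 · 1 = -3
  i = 1 (odd): ∫ x^1 ρ_sc = 0 (vanishes)
  i = 2 (even): a_2 · C_{1} = 2 · 1 = 2
  i = 3 (odd): ∫ x^3 ρ_sc = 0 (vanishes)
  i = 4 (even): a_4 · C_{2} = 1 · 2 = 2
  i = 5 (odd): ∫ x^5 ρ_sc = 0 (vanishes)

Summing the contributions: ∫_{−2}^{2} p(x) ρ_sc(x) dx = (-3) + 2 + 2 = 1.


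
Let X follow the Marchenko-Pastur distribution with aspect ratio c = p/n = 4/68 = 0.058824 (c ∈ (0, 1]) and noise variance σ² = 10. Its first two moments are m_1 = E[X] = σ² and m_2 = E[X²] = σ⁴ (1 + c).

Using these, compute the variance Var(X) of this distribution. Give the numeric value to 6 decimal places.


m_1 = E[X] = σ² = 10, so m_1² = 100.
m_2 = E[X²] = σ⁴ (1 + c) = 100 · (1 + 0.058824) = 100 · 1.058824 = 105.882353.
(Note m_2 − m_1² simplifies to c · σ⁴ = 0.058824 · 100.)

Var(X) = m_2 − m_1² = 105.882353 − 100 = 5.882353.


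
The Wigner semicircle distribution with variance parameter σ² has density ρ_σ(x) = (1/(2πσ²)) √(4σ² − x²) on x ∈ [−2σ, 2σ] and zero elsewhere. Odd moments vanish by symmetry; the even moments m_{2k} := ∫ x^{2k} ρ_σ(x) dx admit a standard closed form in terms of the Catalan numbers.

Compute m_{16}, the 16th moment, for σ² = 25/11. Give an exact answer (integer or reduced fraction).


By the scaled semicircle moment identity, m_{2k} = σ^{2k} · C_k with k = 8.
C_8 = (1/(k+1)) · C(2k, k) = (1/9) · C(16, 8) = (1/9) · 12870 = 1430.
σ^{2k} = (σ²)^k = (25/11)^8 = 152587890625/214358881.

Therefore m_{16} = σ^{16} · C_8 = (152587890625/214358881) · 1430 = 19836425781250/19487171.


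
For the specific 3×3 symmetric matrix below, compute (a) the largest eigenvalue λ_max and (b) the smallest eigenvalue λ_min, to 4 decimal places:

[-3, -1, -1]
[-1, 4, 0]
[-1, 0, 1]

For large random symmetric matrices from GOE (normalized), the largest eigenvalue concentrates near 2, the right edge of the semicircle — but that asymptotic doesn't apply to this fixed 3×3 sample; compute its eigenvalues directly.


Since M is real symmetric, all three eigenvalues are real; they are the roots of det(λI − M) = λ³ − (tr M) λ² + s λ − det M, where s is the sum of the principal 2×2 minors.
tr M = -3 + 4 + 1 = 2.
s = ((-3)·4 − (-1)²) + ((-3)·1 − (-1)²) + (4·1 − 0²) = -13 + (-4) + 4 = -13.
det M (expand along row 1) = (-3)·4 − (-1)·(-1) + (-1)·4 = -17.
Characteristic polynomial: λ³ − 2λ² − 13λ + 17 = 0.
Substitute λ = y + (tr M)/3 = y + 0.666667 to remove the quadratic term: y³ + p·y + q = 0 with p = s − (tr M)²/3 = -14.333333 and q = −2(tr M)³/27 + (tr M)·s/3 − det M = 7.740741.
Three real roots ⇒ use the trigonometric (Viète) form: r = 2√(−p/3) = 4.371626, φ = arccos(3q/(p·r)) = arccos(-0.370607) = 1.950459 rad.
y_k = r·cos(φ/3 − 2πk/3) for k = 0, 1, 2 gives y = 3.479776, 0.551772, -4.031548.
λ_k = y_k + 0.666667 gives λ = 4.1464, 1.2184, -3.3649 (check: the sum is 2.0000 = tr M).

Hence λ_max = 4.1464 and λ_min = -3.3649.


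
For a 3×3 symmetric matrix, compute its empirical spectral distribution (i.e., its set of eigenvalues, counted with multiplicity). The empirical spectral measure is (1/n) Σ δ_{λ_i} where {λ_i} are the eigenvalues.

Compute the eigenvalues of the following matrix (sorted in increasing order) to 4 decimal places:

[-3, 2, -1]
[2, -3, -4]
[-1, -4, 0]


Since M is real symmetric, all three eigenvalues are real; they are the roots of det(λI − M) = λ³ − (tr M) λ² + s λ − det M, where s is the sum of the principal 2×2 minors.
tr M = -3 + (-3) + 0 = -6.
s = ((-3)·(-3) − 2²) + ((-3)·0 − (-1)²) + ((-3)·0 − (-4)²) = 5 + (-1) + (-16) = -12.
det M (expand along row 1) = (-3)·(-16) − 2·(-4) + (-1)·(-11) = 67.
Characteristic polynomial: λ³ + 6λ² − 12λ − 67 = 0.
Substitute λ = y + (tr M)/3 = y − 2.000000 to remove the quadratic term: y³ + p·y + q = 0 with p = s − (tr M)²/3 = -24.000000 and q = −2(tr M)³/27 + (tr M)·s/3 − det M = -27.000000.
Three real roots ⇒ use the trigonometric (Viète) form: r = 2√(−p/3) = 5.656854, φ = arccos(3q/(p·r)) = arccos(0.596621) = 0.931512 rad.
y_k = r·cos(φ/3 − 2πk/3) for k = 0, 1, 2 gives y = 5.386342, -1.196344, -4.189998.
λ_k = y_k − 2.000000 gives λ = 3.3863, -3.1963, -6.1900 (check: the sum is -6.0000 = tr M).

Eigenvalues sorted in increasing order: [-6.1900, -3.1963, 3.3863].


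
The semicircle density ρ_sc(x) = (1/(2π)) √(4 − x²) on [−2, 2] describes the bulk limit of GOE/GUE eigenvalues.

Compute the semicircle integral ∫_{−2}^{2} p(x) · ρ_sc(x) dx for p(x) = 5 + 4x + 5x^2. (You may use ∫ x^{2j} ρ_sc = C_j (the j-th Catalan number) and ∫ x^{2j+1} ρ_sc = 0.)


Write p(x) = Σ a_i x^i, split into monomials and integrate each against ρ_sc separately.
Using ∫ x^{2j} ρ_sc = C_j = (1/(j+1)) C(2j, j) (Catalan numbers) and ∫ x^{2j+1} ρ_sc = 0 (odd monomials vanish by symmetry):
  i = 0 (even): a_0 · C_{0} = 5 · 1 = 5
  i = 1 (odd): ∫ x^1 ρ_sc = 0 (vanishes)
  i = 2 (even): a_2 · C_{1} = 5 · 1 = 5

Summing the contributions: ∫_{−2}^{2} p(x) ρ_sc(x) dx = 5 + 5 = 10.


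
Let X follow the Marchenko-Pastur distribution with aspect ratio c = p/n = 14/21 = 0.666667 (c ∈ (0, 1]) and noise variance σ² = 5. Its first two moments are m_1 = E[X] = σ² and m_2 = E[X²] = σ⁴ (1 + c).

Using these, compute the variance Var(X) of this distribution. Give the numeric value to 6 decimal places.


m_1 = E[X] = σ² = 5, so m_1² = 25.
m_2 = E[X²] = σ⁴ (1 + c) = 25 · (1 + 0.666667) = 25 · 1.666667 = 41.666667.
(Note m_2 − m_1² simplifies to c · σ⁴ = 0.666667 · 25.)

Var(X) = m_2 − m_1² = 41.666667 − 25 = 16.666667.


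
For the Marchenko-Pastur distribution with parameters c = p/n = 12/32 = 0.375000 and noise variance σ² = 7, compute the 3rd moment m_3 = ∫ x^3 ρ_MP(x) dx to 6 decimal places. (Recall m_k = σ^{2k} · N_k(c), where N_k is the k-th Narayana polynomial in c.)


E[X³] = σ⁶ (1 + 3c + c²) (third MP moment). With σ² = 7 (so σ⁶ = 343) and c = 12/32 = 0.375000: E[X³] = 343 · (1 + 3·0.375000 + (0.375000)²) = 343 · 2.265625.

So E[X^3] = 777.109375.


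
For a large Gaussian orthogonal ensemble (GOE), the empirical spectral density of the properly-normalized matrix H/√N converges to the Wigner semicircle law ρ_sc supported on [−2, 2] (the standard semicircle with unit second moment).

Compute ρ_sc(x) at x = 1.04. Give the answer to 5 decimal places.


ρ_sc(x) = (1/(2π)) √(4 − x²). With x = 1.04:
  4 − x² = 4 − (1.04)² = 4 − 1.081600 = 2.918400.
  √(4 − x²) = 1.708333.
  1/(2π) = 0.159155.
  ρ_sc(1.04) = 0.159155 · 1.708333 = 0.271890.

Rounded to 5 decimal places: ρ_sc(1.04) ≈ 0.27189.


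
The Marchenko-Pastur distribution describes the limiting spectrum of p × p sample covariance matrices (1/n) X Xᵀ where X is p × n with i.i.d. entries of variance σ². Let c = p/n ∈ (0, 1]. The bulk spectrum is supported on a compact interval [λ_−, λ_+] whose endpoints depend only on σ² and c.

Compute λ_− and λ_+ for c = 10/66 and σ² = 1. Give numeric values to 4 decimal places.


c = 10/66 = 0.151515; √c = 0.389249.
λ_− = σ² (1 − √c)² = 1 · (1 − 0.389249)² = 1 · (0.610751)² = 0.373016.
λ_+ = σ² (1 + √c)² = 1 · (1 + 0.389249)² = 1 · (1.389249)² = 1.930014.

Rounded to 4 decimal places: λ_− ≈ 0.3730, λ_+ ≈ 1.9300.


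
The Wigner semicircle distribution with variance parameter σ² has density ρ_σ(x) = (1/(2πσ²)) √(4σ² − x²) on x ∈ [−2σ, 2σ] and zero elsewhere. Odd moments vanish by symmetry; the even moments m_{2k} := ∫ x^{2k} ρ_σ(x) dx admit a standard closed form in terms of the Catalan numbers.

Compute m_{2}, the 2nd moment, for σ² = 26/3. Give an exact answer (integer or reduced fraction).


By the scaled semicircle moment identity, m_{2k} = σ^{2k} · C_k with k = 1.
C_1 = (1/(k+1)) · C(2k, k) = (1/2) · C(2, 1) = (1/2) · 2 = 1.
σ^{2k} = (σ²)^k = (26/3)^1 = 26/3.

Therefore m_{2} = σ^{2} · C_1 = (26/3) · 1 = 26/3.


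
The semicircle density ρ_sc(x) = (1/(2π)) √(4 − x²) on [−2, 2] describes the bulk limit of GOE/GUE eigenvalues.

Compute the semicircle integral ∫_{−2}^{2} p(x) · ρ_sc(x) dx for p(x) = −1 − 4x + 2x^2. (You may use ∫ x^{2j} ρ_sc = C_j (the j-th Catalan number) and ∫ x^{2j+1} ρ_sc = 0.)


Write p(x) = Σ a_i x^i, split into monomials and integrate each against ρ_sc separately.
Using ∫ x^{2j} ρ_sc = C_j = (1/(j+1)) C(2j, j) (Catalan numbers) and ∫ x^{2j+1} ρ_sc = 0 (odd monomials vanish by symmetry):
  i = 0 (even): a_0 · C_{0} = -1 · 1 = -1
  i = 1 (odd): ∫ x^1 ρ_sc = 0 (vanishes)
  i = 2 (even): a_2 · C_{1} = 2 · 1 = 2

Summing the contributions: ∫_{−2}^{2} p(x) ρ_sc(x) dx = (-1) + 2 = 1.


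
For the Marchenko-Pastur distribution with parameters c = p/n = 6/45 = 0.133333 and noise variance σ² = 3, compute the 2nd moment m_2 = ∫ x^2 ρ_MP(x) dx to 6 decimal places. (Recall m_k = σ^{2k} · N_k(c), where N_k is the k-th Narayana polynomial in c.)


E[X²] = σ⁴ (1 + c) (second MP moment). With σ² = 3 (so σ⁴ = 9) and c = 6/45 = 0.133333: E[X²] = 9 · (1 + 0.133333) = 9 · 1.133333.

So E[X^2] = 10.200000.


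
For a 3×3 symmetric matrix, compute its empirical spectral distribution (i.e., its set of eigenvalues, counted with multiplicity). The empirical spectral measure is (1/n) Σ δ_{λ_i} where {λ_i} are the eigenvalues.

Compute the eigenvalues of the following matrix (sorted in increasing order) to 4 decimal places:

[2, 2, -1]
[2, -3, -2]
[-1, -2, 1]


Since M is real symmetric, all three eigenvalues are real; they are the roots of det(λI − M) = λ³ − (tr M) λ² + s λ − det M, where s is the sum of the principal 2×2 minors.
tr M = 2 + (-3) + 1 = 0.
s = (2·(-3) − 2²) + (2·1 − (-1)²) + ((-3)·1 − (-2)²) = -10 + 1 + (-7) = -16.
det M (expand along row 1) = 2·(-7) − 2·0 + (-1)·(-7) = -7.
Characteristic polynomial: λ³ − 16λ + 7 = 0.
Substitute λ = y + (tr M)/3 = y + 0.000000 to remove the quadratic term: y³ + p·y + q = 0 with p = s − (tr M)²/3 = -16.000000 and q = −2(tr M)³/27 + (tr M)·s/3 − det M = 7.000000.
Three real roots ⇒ use the trigonometric (Viète) form: r = 2√(−p/3) = 4.618802, φ = arccos(3q/(p·r)) = arccos(-0.284165) = 1.858931 rad.
y_k = r·cos(φ/3 − 2πk/3) for k = 0, 1, 2 gives y = 3.760099, 0.442931, -4.203030.
λ_k = y_k + 0.000000 gives λ = 3.7601, 0.4429, -4.2030 (check: the sum is 0.0000 = tr M).

Eigenvalues sorted in increasing order: [-4.2030, 0.4429, 3.7601].


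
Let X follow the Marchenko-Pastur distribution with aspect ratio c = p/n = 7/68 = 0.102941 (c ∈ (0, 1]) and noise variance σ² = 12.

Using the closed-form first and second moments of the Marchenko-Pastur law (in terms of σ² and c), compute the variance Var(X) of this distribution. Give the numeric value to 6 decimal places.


Recall the MP moments m_1 = E[X] = σ² and m_2 = E[X²] = σ⁴ (1 + c).
m_1 = E[X] = σ² = 12, so m_1² = 144.
m_2 = E[X²] = σ⁴ (1 + c) = 144 · (1 + 0.102941) = 144 · 1.102941 = 158.823529.
(Note m_2 − m_1² simplifies to c · σ⁴ = 0.102941 · 144.)

Var(X) = m_2 − m_1² = 158.823529 − 144 = 14.823529.


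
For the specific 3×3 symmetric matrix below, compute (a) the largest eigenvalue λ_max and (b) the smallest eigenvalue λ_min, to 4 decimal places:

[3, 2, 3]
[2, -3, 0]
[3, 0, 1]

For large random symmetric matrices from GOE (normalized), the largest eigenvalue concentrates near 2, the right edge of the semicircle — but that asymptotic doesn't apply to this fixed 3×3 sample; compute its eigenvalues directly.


Since M is real symmetric, all three eigenvalues are real; they are the roots of det(λI − M) = λ³ − (tr M) λ² + s λ − det M, where s is the sum of the principal 2×2 minors.
tr M = 3 + (-3) + 1 = 1.
s = (3·(-3) − 2²) + (3·1 − 3²) + ((-3)·1 − 0²) = -13 + (-6) + (-3) = -22.
det M (expand along row 1) = 3·(-3) − 2·2 + 3·9 = 14.
Characteristic polynomial: λ³ − λ² − 22λ − 14 = 0.
Substitute λ = y + (tr M)/3 = y + 0.333333 to remove the quadratic term: y³ + p·y + q = 0 with p = s − (tr M)²/3 = -22.333333 and q = −2(tr M)³/27 + (tr M)·s/3 − det M = -21.407407.
Three real roots ⇒ use the trigonometric (Viète) form: r = 2√(−p/3) = 5.456902, φ = arccos(3q/(p·r)) = arccos(0.526970) = 1.015765 rad.
y_k = r·cos(φ/3 − 2πk/3) for k = 0, 1, 2 gives y = 5.147083, -1.003834, -4.143250.
λ_k = y_k + 0.333333 gives λ = 5.4804, -0.6705, -3.8099 (check: the sum is 1.0000 = tr M).

Hence λ_max = 5.4804 and λ_min = -3.8099.


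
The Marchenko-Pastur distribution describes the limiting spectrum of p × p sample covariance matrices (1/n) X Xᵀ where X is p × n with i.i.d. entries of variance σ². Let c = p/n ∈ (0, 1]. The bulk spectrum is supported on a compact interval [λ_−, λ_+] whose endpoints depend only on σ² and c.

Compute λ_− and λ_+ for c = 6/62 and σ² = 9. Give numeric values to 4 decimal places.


c = 6/62 = 0.096774; √c = 0.311086.
λ_− = σ² (1 − √c)² = 9 · (1 − 0.311086)² = 9 · (0.688914)² = 4.271429.
λ_+ = σ² (1 + √c)² = 9 · (1 + 0.311086)² = 9 · (1.311086)² = 15.470507.

Rounded to 4 decimal places: λ_− ≈ 4.2714, λ_+ ≈ 15.4705.


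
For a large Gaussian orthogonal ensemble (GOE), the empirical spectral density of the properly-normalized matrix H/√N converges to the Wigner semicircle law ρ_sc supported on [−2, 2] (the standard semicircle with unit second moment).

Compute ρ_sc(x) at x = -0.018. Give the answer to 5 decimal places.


ρ_sc(x) = (1/(2π)) √(4 − x²). With x = -0.018:
  4 − x² = 4 − (-0.018)² = 4 − 0.000324 = 3.999676.
  √(4 − x²) = 1.999919.
  1/(2π) = 0.159155.
  ρ_sc(-0.018) = 0.159155 · 1.999919 = 0.318297.

Rounded to 5 decimal places: ρ_sc(-0.018) ≈ 0.31830.


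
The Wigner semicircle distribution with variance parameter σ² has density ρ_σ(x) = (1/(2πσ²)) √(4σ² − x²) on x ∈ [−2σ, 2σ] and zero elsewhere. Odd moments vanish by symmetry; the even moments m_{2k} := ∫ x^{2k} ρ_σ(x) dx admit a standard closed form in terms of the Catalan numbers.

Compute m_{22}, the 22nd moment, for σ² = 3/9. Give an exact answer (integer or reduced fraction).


By the scaled semicircle moment identity, m_{2k} = σ^{2k} · C_k with k = 11.
C_11 = (1/(k+1)) · C(2k, k) = (1/12) · C(22, 11) = (1/12) · 705432 = 58786.
σ^{2k} = (σ²)^k = (3/9)^11 = 1/177147.

Therefore m_{22} = σ^{22} · C_11 = (1/177147) · 58786 = 58786/177147.


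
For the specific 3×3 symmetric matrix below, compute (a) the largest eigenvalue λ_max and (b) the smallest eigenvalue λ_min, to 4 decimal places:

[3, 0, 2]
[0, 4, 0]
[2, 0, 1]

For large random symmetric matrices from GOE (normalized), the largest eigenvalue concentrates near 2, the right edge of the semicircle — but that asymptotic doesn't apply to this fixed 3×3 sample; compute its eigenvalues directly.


Since M is real symmetric, all three eigenvalues are real; they are the roots of det(λI − M) = λ³ − (tr M) λ² + s λ − det M, where s is the sum of the principal 2×2 minors.
tr M = 3 + 4 + 1 = 8.
s = (3·4 − 0²) + (3·1 − 2²) + (4·1 − 0²) = 12 + (-1) + 4 = 15.
det M (expand along row 1) = 3·4 − 0·0 + 2·(-8) = -4.
Characteristic polynomial: λ³ − 8λ² + 15λ + 4 = 0.
Substitute λ = y + (tr M)/3 = y + 2.666667 to remove the quadratic term: y³ + p·y + q = 0 with p = s − (tr M)²/3 = -6.333333 and q = −2(tr M)³/27 + (tr M)·s/3 − det M = 6.074074.
Three real roots ⇒ use the trigonometric (Viète) form: r = 2√(−p/3) = 2.905933, φ = arccos(3q/(p·r)) = arccos(-0.990110) = 3.000835 rad.
y_k = r·cos(φ/3 − 2πk/3) for k = 0, 1, 2 gives y = 1.569401, 1.333333, -2.902735.
λ_k = y_k + 2.666667 gives λ = 4.2361, 4.0000, -0.2361 (check: the sum is 8.0000 = tr M).

Hence λ_max = 4.2361 and λ_min = -0.2361.


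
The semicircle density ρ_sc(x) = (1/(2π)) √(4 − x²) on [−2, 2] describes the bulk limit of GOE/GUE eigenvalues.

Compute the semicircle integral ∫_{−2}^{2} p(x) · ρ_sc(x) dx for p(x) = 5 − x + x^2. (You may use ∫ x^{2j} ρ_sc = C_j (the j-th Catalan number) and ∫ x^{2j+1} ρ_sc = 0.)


Write p(x) = Σ a_i x^i, split into monomials and integrate each against ρ_sc separately.
Using ∫ x^{2j} ρ_sc = C_j = (1/(j+1)) C(2j, j) (Catalan numbers) and ∫ x^{2j+1} ρ_sc = 0 (odd monomials vanish by symmetry):
  i = 0 (even): a_0 · C_{0} = 5 · 1 = 5
  i = 1 (odd): ∫ x^1 ρ_sc = 0 (vanishes)
  i = 2 (even): a_2 · C_{1} = 1 · 1 = 1

Summing the contributions: ∫_{−2}^{2} p(x) ρ_sc(x) dx = 5 + 1 = 6.


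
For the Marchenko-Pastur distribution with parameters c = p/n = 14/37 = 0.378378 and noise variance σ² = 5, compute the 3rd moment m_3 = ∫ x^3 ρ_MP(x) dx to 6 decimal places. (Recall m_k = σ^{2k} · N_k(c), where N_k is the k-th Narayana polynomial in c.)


E[X³] = σ⁶ (1 + 3c + c²) (third MP moment). With σ² = 5 (so σ⁶ = 125) and c = 14/37 = 0.378378: E[X³] = 125 · (1 + 3·0.378378 + (0.378378)²) = 125 · 2.278305.

So E[X^3] = 284.788167.


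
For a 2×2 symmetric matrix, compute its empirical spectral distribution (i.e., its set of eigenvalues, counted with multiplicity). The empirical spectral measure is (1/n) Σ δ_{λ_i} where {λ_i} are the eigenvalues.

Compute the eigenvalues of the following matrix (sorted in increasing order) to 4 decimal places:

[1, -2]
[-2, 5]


Since M is real symmetric, both eigenvalues are real; they are the roots of det(λI − M) = λ² − (tr M) λ + det M.
tr M = 1 + 5 = 6.
det M = 1·5 − (-2)² = 5 − 4 = 1.
Characteristic polynomial: λ² − 6λ + 1 = 0.
Discriminant Δ = (tr M)² − 4·det M = 36 − 4 = 32; √Δ = 5.656854.
λ = (tr M ± √Δ)/2 = (6 ± 5.656854)/2, giving (tr M − √Δ)/2 = 0.1716 and (tr M + √Δ)/2 = 5.8284.

Eigenvalues sorted in increasing order: [0.1716, 5.8284].


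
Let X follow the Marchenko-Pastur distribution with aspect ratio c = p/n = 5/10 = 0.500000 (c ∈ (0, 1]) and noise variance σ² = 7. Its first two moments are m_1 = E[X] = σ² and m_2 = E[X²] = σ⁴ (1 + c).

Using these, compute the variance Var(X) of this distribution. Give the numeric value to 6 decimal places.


m_1 = E[X] = σ² = 7, so m_1² = 49.
m_2 = E[X²] = σ⁴ (1 + c) = 49 · (1 + 0.500000) = 49 · 1.500000 = 73.500000.
(Note m_2 − m_1² simplifies to c · σ⁴ = 0.500000 · 49.)

Var(X) = m_2 − m_1² = 73.500000 − 49 = 24.500000.


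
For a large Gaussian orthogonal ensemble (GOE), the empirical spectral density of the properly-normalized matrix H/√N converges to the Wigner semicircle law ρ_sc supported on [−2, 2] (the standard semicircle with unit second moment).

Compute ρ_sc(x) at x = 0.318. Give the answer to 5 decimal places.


ρ_sc(x) = (1/(2π)) √(4 − x²). With x = 0.318:
  4 − x² = 4 − (0.318)² = 4 − 0.101124 = 3.898876.
  √(4 − x²) = 1.974557.
  1/(2π) = 0.159155.
  ρ_sc(0.318) = 0.159155 · 1.974557 = 0.314261.

Rounded to 5 decimal places: ρ_sc(0.318) ≈ 0.31426.


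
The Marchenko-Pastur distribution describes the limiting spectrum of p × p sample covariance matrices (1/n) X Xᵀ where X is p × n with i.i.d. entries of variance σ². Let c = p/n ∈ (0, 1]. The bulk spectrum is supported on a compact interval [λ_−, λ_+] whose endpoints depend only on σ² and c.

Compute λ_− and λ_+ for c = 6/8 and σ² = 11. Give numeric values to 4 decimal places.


c = 6/8 = 0.750000; √c = 0.866025.
λ_− = σ² (1 − √c)² = 11 · (1 − 0.866025)² = 11 · (0.133975)² = 0.197441.
λ_+ = σ² (1 + √c)² = 11 · (1 + 0.866025)² = 11 · (1.866025)² = 38.302559.

Rounded to 4 decimal places: λ_− ≈ 0.1974, λ_+ ≈ 38.3026.


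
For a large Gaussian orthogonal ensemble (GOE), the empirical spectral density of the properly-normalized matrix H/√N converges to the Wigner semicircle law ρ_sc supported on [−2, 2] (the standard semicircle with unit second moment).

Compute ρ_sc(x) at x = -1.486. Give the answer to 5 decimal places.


ρ_sc(x) = (1/(2π)) √(4 − x²). With x = -1.486:
  4 − x² = 4 − (-1.486)² = 4 − 2.208196 = 1.791804.
  √(4 − x²) = 1.338583.
  1/(2π) = 0.159155.
  ρ_sc(-1.486) = 0.159155 · 1.338583 = 0.213042.

Rounded to 5 decimal places: ρ_sc(-1.486) ≈ 0.21304.


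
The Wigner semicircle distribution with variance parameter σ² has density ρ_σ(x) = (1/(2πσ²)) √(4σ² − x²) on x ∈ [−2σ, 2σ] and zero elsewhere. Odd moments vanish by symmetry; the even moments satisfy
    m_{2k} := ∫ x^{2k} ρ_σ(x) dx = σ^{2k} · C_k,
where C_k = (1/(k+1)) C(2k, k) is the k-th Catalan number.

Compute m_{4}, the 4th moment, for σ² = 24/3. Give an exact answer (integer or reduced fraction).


By the scaled semicircle moment identity, m_{2k} = σ^{2k} · C_k with k = 2.
C_2 = (1/(k+1)) · C(2k, k) = (1/3) · C(4, 2) = (1/3) · 6 = 2.
σ^{2k} = (σ²)^k = (24/3)^2 = 64.

Therefore m_{4} = σ^{4} · C_2 = 64 · 2 = 128.


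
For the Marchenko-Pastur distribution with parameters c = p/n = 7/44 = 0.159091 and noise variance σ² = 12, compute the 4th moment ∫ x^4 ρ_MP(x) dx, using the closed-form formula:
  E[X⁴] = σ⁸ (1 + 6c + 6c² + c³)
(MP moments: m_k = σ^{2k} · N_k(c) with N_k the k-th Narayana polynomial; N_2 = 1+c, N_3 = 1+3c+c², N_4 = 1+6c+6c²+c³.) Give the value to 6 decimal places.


E[X⁴] = σ⁸ (1 + 6c + 6c² + c³) (fourth MP moment). With σ² = 12 (so σ⁸ = 20736) and c = 7/44 = 0.159091: E[X⁴] = 20736 · (1 + 6·0.159091 + 6·(0.159091)² + (0.159091)³) = 20736 · 2.110432.

So E[X^4] = 43761.908340.


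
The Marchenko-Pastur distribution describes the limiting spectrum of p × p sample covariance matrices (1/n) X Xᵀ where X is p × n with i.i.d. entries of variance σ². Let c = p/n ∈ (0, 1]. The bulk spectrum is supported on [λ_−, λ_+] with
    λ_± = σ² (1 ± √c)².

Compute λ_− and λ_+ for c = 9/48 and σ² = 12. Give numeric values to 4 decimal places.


c = 9/48 = 0.187500; √c = 0.433013.
λ_− = σ² (1 − √c)² = 12 · (1 − 0.433013)² = 12 · (0.566987)² = 3.857695.
λ_+ = σ² (1 + √c)² = 12 · (1 + 0.433013)² = 12 · (1.433013)² = 24.642305.

Rounded to 4 decimal places: λ_− ≈ 3.8577, λ_+ ≈ 24.6423.


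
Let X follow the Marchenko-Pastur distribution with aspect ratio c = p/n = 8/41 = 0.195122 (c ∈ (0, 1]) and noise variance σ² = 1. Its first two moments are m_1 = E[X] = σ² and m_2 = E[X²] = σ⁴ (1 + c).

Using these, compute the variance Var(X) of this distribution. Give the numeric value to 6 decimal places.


m_1 = E[X] = σ² = 1, so m_1² = 1.
m_2 = E[X²] = σ⁴ (1 + c) = 1 · (1 + 0.195122) = 1 · 1.195122 = 1.195122.
(Note m_2 − m_1² simplifies to c · σ⁴ = 0.195122 · 1.)

Var(X) = m_2 − m_1² = 1.195122 − 1 = 0.195122.


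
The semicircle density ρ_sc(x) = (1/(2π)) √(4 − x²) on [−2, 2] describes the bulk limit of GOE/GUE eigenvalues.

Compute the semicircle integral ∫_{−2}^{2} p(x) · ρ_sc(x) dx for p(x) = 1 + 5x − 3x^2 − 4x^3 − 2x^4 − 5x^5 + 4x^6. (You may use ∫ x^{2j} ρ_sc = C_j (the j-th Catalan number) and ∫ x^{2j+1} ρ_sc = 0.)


Write p(x) = Σ a_i x^i, split into monomials and integrate each against ρ_sc separately.
Using ∫ x^{2j} ρ_sc = C_j = (1/(j+1)) C(2j, j) (Catalan numbers) and ∫ x^{2j+1} ρ_sc = 0 (odd monomials vanish by symmetry):
  i = 0 (even): a_0 · C_{0} = 1 · 1 = 1
  i = 1 (odd): ∫ x^1 ρ_sc = 0 (vanishes)
  i = 2 (even): a_2 · C_{1} = -3 · 1 = -3
  i = 3 (odd): ∫ x^3 ρ_sc = 0 (vanishes)
  i = 4 (even): a_4 · C_{2} = -2 · 2 = -4
  i = 5 (odd): ∫ x^5 ρ_sc = 0 (vanishes)
  i = 6 (even): a_6 · C_{3} = 4 · 5 = 20

Summing the contributions: ∫_{−2}^{2} p(x) ρ_sc(x) dx = 1 + (-3) + (-4) + 20 = 14.


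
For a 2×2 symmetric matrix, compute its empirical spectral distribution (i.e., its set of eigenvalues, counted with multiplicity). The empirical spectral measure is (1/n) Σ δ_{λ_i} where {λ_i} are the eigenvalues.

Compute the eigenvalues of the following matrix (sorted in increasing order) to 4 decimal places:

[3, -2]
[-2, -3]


Since M is real symmetric, both eigenvalues are real; they are the roots of det(λI − M) = λ² − (tr M) λ + det M.
tr M = 3 + (-3) = 0.
det M = 3·(-3) − (-2)² = -9 − 4 = -13.
Characteristic polynomial: λ² − 13 = 0.
Discriminant Δ = (tr M)² − 4·det M = 0 − (-52) = 52; √Δ = 7.211103.
λ = (tr M ± √Δ)/2 = (0 ± 7.211103)/2, giving (tr M − √Δ)/2 = -3.6056 and (tr M + √Δ)/2 = 3.6056.

Eigenvalues sorted in increasing order: [-3.6056, 3.6056].


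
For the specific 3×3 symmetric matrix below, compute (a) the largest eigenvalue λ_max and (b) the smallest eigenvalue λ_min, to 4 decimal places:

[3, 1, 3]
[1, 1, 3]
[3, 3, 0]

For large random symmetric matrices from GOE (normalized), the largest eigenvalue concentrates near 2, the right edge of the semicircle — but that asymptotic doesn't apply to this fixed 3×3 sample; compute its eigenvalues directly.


Since M is real symmetric, all three eigenvalues are real; they are the roots of det(λI − M) = λ³ − (tr M) λ² + s λ − det M, where s is the sum of the principal 2×2 minors.
tr M = 3 + 1 + 0 = 4.
s = (3·1 − 1²) + (3·0 − 3²) + (1·0 − 3²) = 2 + (-9) + (-9) = -16.
det M (expand along row 1) = 3·(-9) − 1·(-9) + 3·0 = -18.
Characteristic polynomial: λ³ − 4λ² − 16λ + 18 = 0.
Substitute λ = y + (tr M)/3 = y + 1.333333 to remove the quadratic term: y³ + p·y + q = 0 with p = s − (tr M)²/3 = -21.333333 and q = −2(tr M)³/27 + (tr M)·s/3 − det M = -8.074074.
Three real roots ⇒ use the trigonometric (Viète) form: r = 2√(−p/3) = 5.333333, φ = arccos(3q/(p·r)) = arccos(0.212891) = 1.356264 rad.
y_k = r·cos(φ/3 − 2πk/3) for k = 0, 1, 2 gives y = 4.797530, -0.381066, -4.416464.
λ_k = y_k + 1.333333 gives λ = 6.1309, 0.9523, -3.0831 (check: the sum is 4.0000 = tr M).

Hence λ_max = 6.1309 and λ_min = -3.0831.


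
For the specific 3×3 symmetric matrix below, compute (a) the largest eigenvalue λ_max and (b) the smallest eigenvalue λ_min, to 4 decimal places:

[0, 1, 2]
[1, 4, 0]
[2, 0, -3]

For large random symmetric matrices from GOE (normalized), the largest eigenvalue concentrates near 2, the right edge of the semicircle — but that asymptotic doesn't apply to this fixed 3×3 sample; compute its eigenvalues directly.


Since M is real symmetric, all three eigenvalues are real; they are the roots of det(λI − M) = λ³ − (tr M) λ² + s λ − det M, where s is the sum of the principal 2×2 minors.
tr M = 0 + 4 + (-3) = 1.
s = (0·4 − 1²) + (0·(-3) − 2²) + (4·(-3) − 0²) = -1 + (-4) + (-12) = -17.
det M (expand along row 1) = 0·(-12) − 1·(-3) + 2·(-8) = -13.
Characteristic polynomial: λ³ − λ² − 17λ + 13 = 0.
Substitute λ = y + (tr M)/3 = y + 0.333333 to remove the quadratic term: y³ + p·y + q = 0 with p = s − (tr M)²/3 = -17.333333 and q = −2(tr M)³/27 + (tr M)·s/3 − det M = 7.259259.
Three real roots ⇒ use the trigonometric (Viète) form: r = 2√(−p/3) = 4.807402, φ = arccos(3q/(p·r)) = arccos(-0.261349) = 1.835216 rad.
y_k = r·cos(φ/3 − 2πk/3) for k = 0, 1, 2 gives y = 3.935583, 0.423175, -4.358758.
λ_k = y_k + 0.333333 gives λ = 4.2689, 0.7565, -4.0254 (check: the sum is 1.0000 = tr M).

Hence λ_max = 4.2689 and λ_min = -4.0254.


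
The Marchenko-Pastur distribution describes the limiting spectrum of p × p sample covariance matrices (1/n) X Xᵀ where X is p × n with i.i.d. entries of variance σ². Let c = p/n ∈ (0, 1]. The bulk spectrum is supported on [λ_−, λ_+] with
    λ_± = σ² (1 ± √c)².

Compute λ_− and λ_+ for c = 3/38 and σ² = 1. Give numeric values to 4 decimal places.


c = 3/38 = 0.078947; √c = 0.280976.
λ_− = σ² (1 − √c)² = 1 · (1 − 0.280976)² = 1 · (0.719024)² = 0.516996.
λ_+ = σ² (1 + √c)² = 1 · (1 + 0.280976)² = 1 · (1.280976)² = 1.640899.

Rounded to 4 decimal places: λ_− ≈ 0.5170, λ_+ ≈ 1.6409.


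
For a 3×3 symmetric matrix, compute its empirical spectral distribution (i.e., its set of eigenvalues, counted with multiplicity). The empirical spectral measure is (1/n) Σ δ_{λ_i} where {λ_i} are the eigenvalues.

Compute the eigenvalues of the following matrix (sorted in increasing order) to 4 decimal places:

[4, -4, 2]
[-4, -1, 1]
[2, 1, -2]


Since M is real symmetric, all three eigenvalues are real; they are the roots of det(λI − M) = λ³ − (tr M) λ² + s λ − det M, where s is the sum of the principal 2×2 minors.
tr M = 4 + (-1) + (-2) = 1.
s = (4·(-1) − (-4)²) + (4·(-2) − 2²) + ((-1)·(-2) − 1²) = -20 + (-12) + 1 = -31.
det M (expand along row 1) = 4·1 − (-4)·6 + 2·(-2) = 24.
Characteristic polynomial: λ³ − λ² − 31λ − 24 = 0.
Substitute λ = y + (tr M)/3 = y + 0.333333 to remove the quadratic term: y³ + p·y + q = 0 with p = s − (tr M)²/3 = -31.333333 and q = −2(tr M)³/27 + (tr M)·s/3 − det M = -34.407407.
Three real roots ⇒ use the trigonometric (Viète) form: r = 2√(−p/3) = 6.463573, φ = arccos(3q/(p·r)) = arccos(0.509676) = 1.035988 rad.
y_k = r·cos(φ/3 − 2πk/3) for k = 0, 1, 2 gives y = 6.081989, -1.146163, -4.935826.
λ_k = y_k + 0.333333 gives λ = 6.4153, -0.8128, -4.6025 (check: the sum is 1.0000 = tr M).

Eigenvalues sorted in increasing order: [-4.6025, -0.8128, 6.4153].


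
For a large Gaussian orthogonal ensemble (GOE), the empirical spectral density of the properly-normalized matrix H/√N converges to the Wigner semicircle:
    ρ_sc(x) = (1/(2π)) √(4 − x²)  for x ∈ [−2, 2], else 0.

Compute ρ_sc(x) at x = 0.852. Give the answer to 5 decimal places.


ρ_sc(x) = (1/(2π)) √(4 − x²). With x = 0.852:
  4 − x² = 4 − (0.852)² = 4 − 0.725904 = 3.274096.
  √(4 − x²) = 1.809446.
  1/(2π) = 0.159155.
  ρ_sc(0.852) = 0.159155 · 1.809446 = 0.287982.

Rounded to 5 decimal places: ρ_sc(0.852) ≈ 0.28798.


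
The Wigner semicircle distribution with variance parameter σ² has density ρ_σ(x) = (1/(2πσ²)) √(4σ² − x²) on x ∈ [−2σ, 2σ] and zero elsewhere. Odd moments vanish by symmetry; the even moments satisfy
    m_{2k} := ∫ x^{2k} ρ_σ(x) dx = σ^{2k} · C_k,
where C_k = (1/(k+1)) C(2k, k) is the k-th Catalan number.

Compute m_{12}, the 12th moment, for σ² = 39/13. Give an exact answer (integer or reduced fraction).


By the scaled semicircle moment identity, m_{2k} = σ^{2k} · C_k with k = 6.
C_6 = (1/(k+1)) · C(2k, k) = (1/7) · C(12, 6) = (1/7) · 924 = 132.
σ^{2k} = (σ²)^k = (39/13)^6 = 729.

Therefore m_{12} = σ^{12} · C_6 = 729 · 132 = 96228.


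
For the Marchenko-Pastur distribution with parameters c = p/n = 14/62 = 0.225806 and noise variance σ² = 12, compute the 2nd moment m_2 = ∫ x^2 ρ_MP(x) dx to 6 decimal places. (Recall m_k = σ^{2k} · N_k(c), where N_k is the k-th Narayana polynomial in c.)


E[X²] = σ⁴ (1 + c) (second MP moment). With σ² = 12 (so σ⁴ = 144) and c = 14/62 = 0.225806: E[X²] = 144 · (1 + 0.225806) = 144 · 1.225806.

So E[X^2] = 176.516129.


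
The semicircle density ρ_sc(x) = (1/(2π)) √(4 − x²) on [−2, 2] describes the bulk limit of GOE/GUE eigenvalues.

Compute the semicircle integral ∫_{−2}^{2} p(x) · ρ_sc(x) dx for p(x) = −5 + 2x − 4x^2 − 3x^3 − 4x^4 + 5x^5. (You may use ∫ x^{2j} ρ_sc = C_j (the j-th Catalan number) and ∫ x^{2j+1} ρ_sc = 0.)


Write p(x) = Σ a_i x^i, split into monomials and integrate each against ρ_sc separately.
Using ∫ x^{2j} ρ_sc = C_j = (1/(j+1)) C(2j, j) (Catalan numbers) and ∫ x^{2j+1} ρ_sc = 0 (odd monomials vanish by symmetry):
  i = 0 (even): a_0 · C_{0} = -5 · 1 = -5
  i = 1 (odd): ∫ x^1 ρ_sc = 0 (vanishes)
  i = 2 (even): a_2 · C_{1} = -4 · 1 = -4
  i = 3 (odd): ∫ x^3 ρ_sc = 0 (vanishes)
  i = 4 (even): a_4 · C_{2} = -4 · 2 = -8
  i = 5 (odd): ∫ x^5 ρ_sc = 0 (vanishes)

Summing the contributions: ∫_{−2}^{2} p(x) ρ_sc(x) dx = (-5) + (-4) + (-8) = -17.


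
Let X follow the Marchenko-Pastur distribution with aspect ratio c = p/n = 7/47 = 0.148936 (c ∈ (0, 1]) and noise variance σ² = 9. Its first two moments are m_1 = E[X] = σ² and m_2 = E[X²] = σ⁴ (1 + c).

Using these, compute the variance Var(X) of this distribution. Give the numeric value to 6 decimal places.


m_1 = E[X] = σ² = 9, so m_1² = 81.
m_2 = E[X²] = σ⁴ (1 + c) = 81 · (1 + 0.148936) = 81 · 1.148936 = 93.063830.
(Note m_2 − m_1² simplifies to c · σ⁴ = 0.148936 · 81.)

Var(X) = m_2 − m_1² = 93.063830 − 81 = 12.063830.


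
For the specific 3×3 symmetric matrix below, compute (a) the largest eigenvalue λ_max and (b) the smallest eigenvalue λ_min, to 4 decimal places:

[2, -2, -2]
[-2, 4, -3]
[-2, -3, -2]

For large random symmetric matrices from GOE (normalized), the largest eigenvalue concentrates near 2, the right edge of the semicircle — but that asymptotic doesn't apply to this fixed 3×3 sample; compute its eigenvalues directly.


Since M is real symmetric, all three eigenvalues are real; they are the roots of det(λI − M) = λ³ − (tr M) λ² + s λ − det M, where s is the sum of the principal 2×2 minors.
tr M = 2 + 4 + (-2) = 4.
s = (2·4 − (-2)²) + (2·(-2) − (-2)²) + (4·(-2) − (-3)²) = 4 + (-8) + (-17) = -21.
det M (expand along row 1) = 2·(-17) − (-2)·(-2) + (-2)·14 = -66.
Characteristic polynomial: λ³ − 4λ² − 21λ + 66 = 0.
Substitute λ = y + (tr M)/3 = y + 1.333333 to remove the quadratic term: y³ + p·y + q = 0 with p = s − (tr M)²/3 = -26.333333 and q = −2(tr M)³/27 + (tr M)·s/3 − det M = 33.259259.
Three real roots ⇒ use the trigonometric (Viète) form: r = 2√(−p/3) = 5.925463, φ = arccos(3q/(p·r)) = arccos(-0.639449) = 2.264577 rad.
y_k = r·cos(φ/3 − 2πk/3) for k = 0, 1, 2 gives y = 4.315918, 1.358143, -5.674061.
λ_k = y_k + 1.333333 gives λ = 5.6493, 2.6915, -4.3407 (check: the sum is 4.0000 = tr M).

Hence λ_max = 5.6493 and λ_min = -4.3407.


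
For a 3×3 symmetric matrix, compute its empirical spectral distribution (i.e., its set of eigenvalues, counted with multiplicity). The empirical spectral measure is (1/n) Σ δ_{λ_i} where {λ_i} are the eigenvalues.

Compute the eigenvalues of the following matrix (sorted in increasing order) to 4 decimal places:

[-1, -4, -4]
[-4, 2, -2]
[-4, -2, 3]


Since M is real symmetric, all three eigenvalues are real; they are the roots of det(λI − M) = λ³ − (tr M) λ² + s λ − det M, where s is the sum of the principal 2×2 minors.
tr M = -1 + 2 + 3 = 4.
s = ((-1)·2 − (-4)²) + ((-1)·3 − (-4)²) + (2·3 − (-2)²) = -18 + (-19) + 2 = -35.
det M (expand along row 1) = (-1)·2 − (-4)·(-20) + (-4)·16 = -146.
Characteristic polynomial: λ³ − 4λ² − 35λ + 146 = 0.
Substitute λ = y + (tr M)/3 = y + 1.333333 to remove the quadratic term: y³ + p·y + q = 0 with p = s − (tr M)²/3 = -40.333333 and q = −2(tr M)³/27 + (tr M)·s/3 − det M = 94.592593.
Three real roots ⇒ use the trigonometric (Viète) form: r = 2√(−p/3) = 7.333333, φ = arccos(3q/(p·r)) = arccos(-0.959429) = 2.855766 rad.
y_k = r·cos(φ/3 − 2πk/3) for k = 0, 1, 2 gives y = 4.254203, 3.045872, -7.300075.
λ_k = y_k + 1.333333 gives λ = 5.5875, 4.3792, -5.9667 (check: the sum is 4.0000 = tr M).

Eigenvalues sorted in increasing order: [-5.9667, 4.3792, 5.5875].


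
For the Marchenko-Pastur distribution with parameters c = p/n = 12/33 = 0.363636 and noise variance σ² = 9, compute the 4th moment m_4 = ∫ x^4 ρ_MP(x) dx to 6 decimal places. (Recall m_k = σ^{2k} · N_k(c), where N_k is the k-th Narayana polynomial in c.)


E[X⁴] = σ⁸ (1 + 6c + 6c² + c³) (fourth MP moment). With σ² = 9 (so σ⁸ = 6561) and c = 12/33 = 0.363636: E[X⁴] = 6561 · (1 + 6·0.363636 + 6·(0.363636)² + (0.363636)³) = 6561 · 4.023291.

So E[X^4] = 26396.810669.


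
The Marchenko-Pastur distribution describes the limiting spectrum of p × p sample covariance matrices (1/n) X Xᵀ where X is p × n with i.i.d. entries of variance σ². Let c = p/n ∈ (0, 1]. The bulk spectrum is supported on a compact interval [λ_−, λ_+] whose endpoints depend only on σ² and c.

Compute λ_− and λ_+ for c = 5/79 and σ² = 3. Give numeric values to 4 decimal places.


c = 5/79 = 0.063291; √c = 0.251577.
λ_− = σ² (1 − √c)² = 3 · (1 − 0.251577)² = 3 · (0.748423)² = 1.680410.
λ_+ = σ² (1 + √c)² = 3 · (1 + 0.251577)² = 3 · (1.251577)² = 4.699337.

Rounded to 4 decimal places: λ_− ≈ 1.6804, λ_+ ≈ 4.6993.
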